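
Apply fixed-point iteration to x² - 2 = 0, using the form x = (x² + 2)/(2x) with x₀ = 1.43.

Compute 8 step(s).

Equation: x² - 2 = 0
Fixed-point form: x = (x² + 2)/(2x)
x₀ = 1.43

x_1 = g(1.430000) = 1.414301
x_2 = g(1.414301) = 1.414214
x_3 = g(1.414214) = 1.414214
x_4 = g(1.414214) = 1.414214
x_5 = g(1.414214) = 1.414214
x_6 = g(1.414214) = 1.414214
x_7 = g(1.414214) = 1.414214
x_8 = g(1.414214) = 1.414214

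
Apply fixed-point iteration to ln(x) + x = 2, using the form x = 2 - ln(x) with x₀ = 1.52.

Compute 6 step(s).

Equation: ln(x) + x = 2
Fixed-point form: x = 2 - ln(x)
x₀ = 1.52

x_1 = g(1.520000) = 1.581290
x_2 = g(1.581290) = 1.541759
x_3 = g(1.541759) = 1.567076
x_4 = g(1.567076) = 1.550789
x_5 = g(1.550789) = 1.561236
x_6 = g(1.561236) = 1.554522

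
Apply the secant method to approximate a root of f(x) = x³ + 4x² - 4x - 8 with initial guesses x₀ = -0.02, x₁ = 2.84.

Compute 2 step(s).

f(x) = x³ + 4x² - 4x - 8
x₀ = -0.02, x₁ = 2.84

Secant formula: x_{n+1} = x_n - f(x_n)(x_n - x_{n-1})/(f(x_n) - f(x_{n-1}))

Iteration 1:
  f(-0.020000) = -7.918408
  f(2.840000) = 35.808704
  x_2 = 2.840000 - 35.808704×(2.840000 - (-0.020000))/(35.808704 - (-7.918408))
       = 0.497909
Iteration 2:
  f(2.840000) = 35.808704
  f(0.497909) = -8.876545
  x_3 = 0.497909 - (-8.876545)×(0.497909 - 2.840000)/(-8.876545 - 35.808704)
       = 0.963156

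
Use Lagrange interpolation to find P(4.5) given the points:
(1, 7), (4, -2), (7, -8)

Lagrange interpolation formula:
P(x) = Σ yᵢ × Lᵢ(x)
where Lᵢ(x) = Π_{j≠i} (x - xⱼ)/(xᵢ - xⱼ)

L_0(4.5) = (4.5 - 4)/(1 - 4) × (4.5 - 7)/(1 - 7) = -0.069444
L_1(4.5) = (4.5 - 1)/(4 - 1) × (4.5 - 7)/(4 - 7) = 0.972222
L_2(4.5) = (4.5 - 1)/(7 - 1) × (4.5 - 4)/(7 - 4) = 0.097222

P(4.5) = 7×L_0(4.5) + (-2)×L_1(4.5) + (-8)×L_2(4.5)
P(4.5) = -3.208333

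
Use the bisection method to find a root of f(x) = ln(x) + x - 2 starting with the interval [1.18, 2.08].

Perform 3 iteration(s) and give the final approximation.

f(x) = ln(x) + x - 2
Initial interval: [1.18, 2.08]

Iteration 1:
  c_1 = (1.180000 + 2.080000)/2 = 1.630000
  f(c_1) = f(1.630000) = 0.118580
  f(a) × f(c) < 0, new interval: [1.180000, 1.630000]
Iteration 2:
  c_2 = (1.180000 + 1.630000)/2 = 1.405000
  f(c_2) = f(1.405000) = -0.254963
  f(a) × f(c) ≥ 0, new interval: [1.405000, 1.630000]
Iteration 3:
  c_3 = (1.405000 + 1.630000)/2 = 1.517500
  f(c_3) = f(1.517500) = -0.065436
  f(a) × f(c) ≥ 0, new interval: [1.517500, 1.630000]

After 3 iteration(s), the approximation is c_3 = 1.517500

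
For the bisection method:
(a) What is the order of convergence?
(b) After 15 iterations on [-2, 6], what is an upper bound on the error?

(a) Bisection has linear (order 1) convergence; the error is halved each step.

(b) Error bound = (b-a)/2^n = (6 - (-2))/2^{15}
    = 8/2^{15}

(a) 1 (linear); (b) error ≤ 2.44e-04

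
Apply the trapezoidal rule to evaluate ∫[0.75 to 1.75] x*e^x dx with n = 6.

f(x) = x*e^x
a = 0.75, b = 1.75, n = 6
h = (b - a)/n = 0.166667

Trapezoidal rule: (h/2)[f(x₀) + 2f(x₁) + 2f(x₂) + ... + f(xₙ)]

x_0 = 0.7500, f(x_0) = 1.587750, coefficient = 1
x_1 = 0.9167, f(x_1) = 2.292528, coefficient = 2
x_2 = 1.0833, f(x_2) = 3.200721, coefficient = 2
x_3 = 1.2500, f(x_3) = 4.362929, coefficient = 2
x_4 = 1.4167, f(x_4) = 5.841417, coefficient = 2
x_5 = 1.5833, f(x_5) = 7.712679, coefficient = 2
x_6 = 1.7500, f(x_6) = 10.070555, coefficient = 1

I ≈ (0.166667/2) × 58.478853 = 4.873238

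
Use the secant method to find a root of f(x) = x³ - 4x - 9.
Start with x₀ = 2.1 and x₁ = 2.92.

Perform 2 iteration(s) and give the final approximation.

f(x) = x³ - 4x - 9
x₀ = 2.1, x₁ = 2.92

Secant formula: x_{n+1} = x_n - f(x_n)(x_n - x_{n-1})/(f(x_n) - f(x_{n-1}))

Iteration 1:
  f(2.100000) = -8.139000
  f(2.920000) = 4.217088
  x_2 = 2.920000 - 4.217088×(2.920000 - 2.100000)/(4.217088 - (-8.139000))
       = 2.640137
Iteration 2:
  f(2.920000) = 4.217088
  f(2.640137) = -1.157940
  x_3 = 2.640137 - (-1.157940)×(2.640137 - 2.920000)/(-1.157940 - 4.217088)
       = 2.700428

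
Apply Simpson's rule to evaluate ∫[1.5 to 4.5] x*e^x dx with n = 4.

f(x) = x*e^x
a = 1.5, b = 4.5, n = 4
h = (b - a)/n = 0.750000

Simpson's rule: (h/3)[f(x₀) + 4f(x₁) + 2f(x₂) + ... + f(xₙ)]

x_0 = 1.5000, f(x_0) = 6.722534, coefficient = 1
x_1 = 2.2500, f(x_1) = 21.347406, coefficient = 4
x_2 = 3.0000, f(x_2) = 60.256611, coefficient = 2
x_3 = 3.7500, f(x_3) = 159.454058, coefficient = 4
x_4 = 4.5000, f(x_4) = 405.077091, coefficient = 1

I ≈ (0.750000/3) × 1255.518699 = 313.879675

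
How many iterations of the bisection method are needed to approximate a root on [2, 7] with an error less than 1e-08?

We need (b-a)/2^n ≤ 1e-08
(7 - 2)/2^n ≤ 1e-08
5/2^n ≤ 1e-08
2^n ≥ 500000000
n ≥ log₂(500000000) = 28.90
n ≥ 29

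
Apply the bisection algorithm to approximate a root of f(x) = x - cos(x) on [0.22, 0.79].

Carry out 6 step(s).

f(x) = x - cos(x)
Initial interval: [0.22, 0.79]

Iteration 1:
  c_1 = (0.220000 + 0.790000)/2 = 0.505000
  f(c_1) = f(0.505000) = -0.370174
  f(a) × f(c) ≥ 0, new interval: [0.505000, 0.790000]
Iteration 2:
  c_2 = (0.505000 + 0.790000)/2 = 0.647500
  f(c_2) = f(0.647500) = -0.150094
  f(a) × f(c) ≥ 0, new interval: [0.647500, 0.790000]
Iteration 3:
  c_3 = (0.647500 + 0.790000)/2 = 0.718750
  f(c_3) = f(0.718750) = -0.033879
  f(a) × f(c) ≥ 0, new interval: [0.718750, 0.790000]
Iteration 4:
  c_4 = (0.718750 + 0.790000)/2 = 0.754375
  f(c_4) = f(0.754375) = 0.025675
  f(a) × f(c) < 0, new interval: [0.718750, 0.754375]
Iteration 5:
  c_5 = (0.718750 + 0.754375)/2 = 0.736563
  f(c_5) = f(0.736563) = -0.004220
  f(a) × f(c) ≥ 0, new interval: [0.736563, 0.754375]
Iteration 6:
  c_6 = (0.736563 + 0.754375)/2 = 0.745469
  f(c_6) = f(0.745469) = 0.010699
  f(a) × f(c) < 0, new interval: [0.736563, 0.745469]

After 6 iteration(s), the approximation is c_6 = 0.745469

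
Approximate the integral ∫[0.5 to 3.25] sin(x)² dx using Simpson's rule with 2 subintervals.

f(x) = sin(x)²
a = 0.5, b = 3.25, n = 2
h = (b - a)/n = 1.375000

Simpson's rule: (h/3)[f(x₀) + 4f(x₁) + 2f(x₂) + ... + f(xₙ)]

x_0 = 0.5000, f(x_0) = 0.229849, coefficient = 1
x_1 = 1.8750, f(x_1) = 0.910280, coefficient = 4
x_2 = 3.2500, f(x_2) = 0.011706, coefficient = 1

I ≈ (1.375000/3) × 3.882674 = 1.779559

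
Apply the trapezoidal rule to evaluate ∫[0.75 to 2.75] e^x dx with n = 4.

f(x) = e^x
a = 0.75, b = 2.75, n = 4
h = (b - a)/n = 0.500000

Trapezoidal rule: (h/2)[f(x₀) + 2f(x₁) + 2f(x₂) + ... + f(xₙ)]

x_0 = 0.7500, f(x_0) = 2.117000, coefficient = 1
x_1 = 1.2500, f(x_1) = 3.490343, coefficient = 2
x_2 = 1.7500, f(x_2) = 5.754603, coefficient = 2
x_3 = 2.2500, f(x_3) = 9.487736, coefficient = 2
x_4 = 2.7500, f(x_4) = 15.642632, coefficient = 1

I ≈ (0.500000/2) × 55.224995 = 13.806249
Exact value: 13.525632
Error: 0.280617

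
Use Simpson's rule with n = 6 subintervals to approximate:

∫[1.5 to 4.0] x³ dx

f(x) = x³
a = 1.5, b = 4.0, n = 6
h = (b - a)/n = 0.416667

Simpson's rule: (h/3)[f(x₀) + 4f(x₁) + 2f(x₂) + ... + f(xₙ)]

x_0 = 1.5000, f(x_0) = 3.375000, coefficient = 1
x_1 = 1.9167, f(x_1) = 7.041088, coefficient = 4
x_2 = 2.3333, f(x_2) = 12.703704, coefficient = 2
x_3 = 2.7500, f(x_3) = 20.796875, coefficient = 4
x_4 = 3.1667, f(x_4) = 31.754630, coefficient = 2
x_5 = 3.5833, f(x_5) = 46.010995, coefficient = 4
x_6 = 4.0000, f(x_6) = 64.000000, coefficient = 1

I ≈ (0.416667/3) × 451.687500 = 62.734375
Exact value: 62.734375
Error: 0.000000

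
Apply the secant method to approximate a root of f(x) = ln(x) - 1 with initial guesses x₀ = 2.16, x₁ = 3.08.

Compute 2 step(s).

f(x) = ln(x) - 1
x₀ = 2.16, x₁ = 3.08

Secant formula: x_{n+1} = x_n - f(x_n)(x_n - x_{n-1})/(f(x_n) - f(x_{n-1}))

Iteration 1:
  f(2.160000) = -0.229892
  f(3.080000) = 0.124930
  x_2 = 3.080000 - 0.124930×(3.080000 - 2.160000)/(0.124930 - (-0.229892))
       = 2.756076
Iteration 2:
  f(3.080000) = 0.124930
  f(2.756076) = 0.013808
  x_3 = 2.756076 - 0.013808×(2.756076 - 3.080000)/(0.013808 - 0.124930)
       = 2.715825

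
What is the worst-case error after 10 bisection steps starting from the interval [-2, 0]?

Bisection error bound: |error| ≤ (b-a)/2^n
|error| ≤ (0 - (-2))/2^10 = 2/2^10
|error| ≤ 0.0019531250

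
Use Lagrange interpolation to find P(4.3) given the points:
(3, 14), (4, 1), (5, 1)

Lagrange interpolation formula:
P(x) = Σ yᵢ × Lᵢ(x)
where Lᵢ(x) = Π_{j≠i} (x - xⱼ)/(xᵢ - xⱼ)

L_0(4.3) = (4.3 - 4)/(3 - 4) × (4.3 - 5)/(3 - 5) = -0.105000
L_1(4.3) = (4.3 - 3)/(4 - 3) × (4.3 - 5)/(4 - 5) = 0.910000
L_2(4.3) = (4.3 - 3)/(5 - 3) × (4.3 - 4)/(5 - 4) = 0.195000

P(4.3) = 14×L_0(4.3) + 1×L_1(4.3) + 1×L_2(4.3)
P(4.3) = -0.365000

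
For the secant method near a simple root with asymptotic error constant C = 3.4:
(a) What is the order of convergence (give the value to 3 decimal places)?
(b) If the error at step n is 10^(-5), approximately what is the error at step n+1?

(a) Secant method has superlinear convergence with order φ = (1+√5)/2 ≈ 1.618.
    This means |e_{n+1}| ≈ C|e_n|^1.618.

(b) With |e_n| = 10^(-5) and C = 3.4:
    |e_{n+1}| ≈ 3.4 × (10^(-5))^1.618 = 3.4 × 10^(-8.09)

(a) ≈ 1.618 (golden ratio); (b) |e_{n+1}| ≈ 2.763e-08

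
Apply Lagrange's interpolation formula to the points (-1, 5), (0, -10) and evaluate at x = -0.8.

Lagrange interpolation formula:
P(x) = Σ yᵢ × Lᵢ(x)
where Lᵢ(x) = Π_{j≠i} (x - xⱼ)/(xᵢ - xⱼ)

L_0(-0.8) = (-0.8 - 0)/(-1 - 0) = 0.800000
L_1(-0.8) = (-0.8 - (-1))/(0 - (-1)) = 0.200000

P(-0.8) = 5×L_0(-0.8) + (-10)×L_1(-0.8)
P(-0.8) = 2.000000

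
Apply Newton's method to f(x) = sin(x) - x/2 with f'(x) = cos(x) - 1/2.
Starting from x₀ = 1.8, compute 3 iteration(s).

f(x) = sin(x) - x/2
f'(x) = cos(x) - 1/2
x₀ = 1.8

Newton-Raphson formula: x_{n+1} = x_n - f(x_n)/f'(x_n)

Iteration 1:
  f(1.800000) = 0.073848
  f'(1.800000) = -0.727202
  x_1 = 1.800000 - 0.073848/(-0.727202) = 1.901550
Iteration 2:
  f(1.901550) = -0.004977
  f'(1.901550) = -0.824756
  x_2 = 1.901550 - (-0.004977)/(-0.824756) = 1.895515
Iteration 3:
  f(1.895515) = -0.000017
  f'(1.895515) = -0.819042
  x_3 = 1.895515 - (-0.000017)/(-0.819042) = 1.895494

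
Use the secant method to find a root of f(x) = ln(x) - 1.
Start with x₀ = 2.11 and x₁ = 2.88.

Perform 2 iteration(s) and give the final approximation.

f(x) = ln(x) - 1
x₀ = 2.11, x₁ = 2.88

Secant formula: x_{n+1} = x_n - f(x_n)(x_n - x_{n-1})/(f(x_n) - f(x_{n-1}))

Iteration 1:
  f(2.110000) = -0.253312
  f(2.880000) = 0.057790
  x_2 = 2.880000 - 0.057790×(2.880000 - 2.110000)/(0.057790 - (-0.253312))
       = 2.736965
Iteration 2:
  f(2.880000) = 0.057790
  f(2.736965) = 0.006850
  x_3 = 2.736965 - 0.006850×(2.736965 - 2.880000)/(0.006850 - 0.057790)
       = 2.717732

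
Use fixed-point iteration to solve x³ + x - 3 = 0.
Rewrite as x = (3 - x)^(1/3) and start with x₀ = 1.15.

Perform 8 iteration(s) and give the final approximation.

Equation: x³ + x - 3 = 0
Fixed-point form: x = (3 - x)^(1/3)
x₀ = 1.15

x_1 = g(1.150000) = 1.227601
x_2 = g(1.227601) = 1.210191
x_3 = g(1.210191) = 1.214140
x_4 = g(1.214140) = 1.213247
x_5 = g(1.213247) = 1.213449
x_6 = g(1.213449) = 1.213403
x_7 = g(1.213403) = 1.213414
x_8 = g(1.213414) = 1.213411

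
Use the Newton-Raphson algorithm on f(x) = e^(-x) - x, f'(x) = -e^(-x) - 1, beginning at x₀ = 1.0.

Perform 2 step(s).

f(x) = e^(-x) - x
f'(x) = -e^(-x) - 1
x₀ = 1.0

Newton-Raphson formula: x_{n+1} = x_n - f(x_n)/f'(x_n)

Iteration 1:
  f(1.000000) = -0.632121
  f'(1.000000) = -1.367879
  x_1 = 1.000000 - (-0.632121)/(-1.367879) = 0.537883
Iteration 2:
  f(0.537883) = 0.046100
  f'(0.537883) = -1.583983
  x_2 = 0.537883 - 0.046100/(-1.583983) = 0.566987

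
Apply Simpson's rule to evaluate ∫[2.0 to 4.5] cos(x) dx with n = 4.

f(x) = cos(x)
a = 2.0, b = 4.5, n = 4
h = (b - a)/n = 0.625000

Simpson's rule: (h/3)[f(x₀) + 4f(x₁) + 2f(x₂) + ... + f(xₙ)]

x_0 = 2.0000, f(x_0) = -0.416147, coefficient = 1
x_1 = 2.6250, f(x_1) = -0.869507, coefficient = 4
x_2 = 3.2500, f(x_2) = -0.994130, coefficient = 2
x_3 = 3.8750, f(x_3) = -0.742898, coefficient = 4
x_4 = 4.5000, f(x_4) = -0.210796, coefficient = 1

I ≈ (0.625000/3) × -9.064822 = -1.888505
Exact value: -1.886828
Error: 0.001677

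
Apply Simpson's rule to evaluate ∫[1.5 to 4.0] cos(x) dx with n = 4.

f(x) = cos(x)
a = 1.5, b = 4.0, n = 4
h = (b - a)/n = 0.625000

Simpson's rule: (h/3)[f(x₀) + 4f(x₁) + 2f(x₂) + ... + f(xₙ)]

x_0 = 1.5000, f(x_0) = 0.070737, coefficient = 1
x_1 = 2.1250, f(x_1) = -0.526266, coefficient = 4
x_2 = 2.7500, f(x_2) = -0.924302, coefficient = 2
x_3 = 3.3750, f(x_3) = -0.972884, coefficient = 4
x_4 = 4.0000, f(x_4) = -0.653644, coefficient = 1

I ≈ (0.625000/3) × -8.428112 = -1.755857
Exact value: -1.754297
Error: 0.001559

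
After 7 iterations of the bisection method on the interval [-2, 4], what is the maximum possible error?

Bisection error bound: |error| ≤ (b-a)/2^n
|error| ≤ (4 - (-2))/2^7 = 6/2^7
|error| ≤ 0.0468750000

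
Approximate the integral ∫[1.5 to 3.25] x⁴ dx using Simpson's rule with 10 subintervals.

f(x) = x⁴
a = 1.5, b = 3.25, n = 10
h = (b - a)/n = 0.175000

Simpson's rule: (h/3)[f(x₀) + 4f(x₁) + 2f(x₂) + ... + f(xₙ)]

x_0 = 1.5000, f(x_0) = 5.062500, coefficient = 1
x_1 = 1.6750, f(x_1) = 7.871532, coefficient = 4
x_2 = 1.8500, f(x_2) = 11.713506, coefficient = 2
x_3 = 2.0250, f(x_3) = 16.815125, coefficient = 4
x_4 = 2.2000, f(x_4) = 23.425600, coefficient = 2
x_5 = 2.3750, f(x_5) = 31.816650, coefficient = 4
x_6 = 2.5500, f(x_6) = 42.282506, coefficient = 2
x_7 = 2.7250, f(x_7) = 55.139907, coefficient = 4
x_8 = 2.9000, f(x_8) = 70.728100, coefficient = 2
x_9 = 3.0750, f(x_9) = 89.408844, coefficient = 4
x_10 = 3.2500, f(x_10) = 111.566406, coefficient = 1

I ≈ (0.175000/3) × 1217.136564 = 70.999633
Exact value: 70.999414
Error: 0.000219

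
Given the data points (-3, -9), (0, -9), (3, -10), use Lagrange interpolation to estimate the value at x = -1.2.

Lagrange interpolation formula:
P(x) = Σ yᵢ × Lᵢ(x)
where Lᵢ(x) = Π_{j≠i} (x - xⱼ)/(xᵢ - xⱼ)

L_0(-1.2) = (-1.2 - 0)/(-3 - 0) × (-1.2 - 3)/(-3 - 3) = 0.280000
L_1(-1.2) = (-1.2 - (-3))/(0 - (-3)) × (-1.2 - 3)/(0 - 3) = 0.840000
L_2(-1.2) = (-1.2 - (-3))/(3 - (-3)) × (-1.2 - 0)/(3 - 0) = -0.120000

P(-1.2) = (-9)×L_0(-1.2) + (-9)×L_1(-1.2) + (-10)×L_2(-1.2)
P(-1.2) = -8.880000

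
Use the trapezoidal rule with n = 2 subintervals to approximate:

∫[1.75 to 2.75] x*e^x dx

f(x) = x*e^x
a = 1.75, b = 2.75, n = 2
h = (b - a)/n = 0.500000

Trapezoidal rule: (h/2)[f(x₀) + 2f(x₁) + 2f(x₂) + ... + f(xₙ)]

x_0 = 1.7500, f(x_0) = 10.070555, coefficient = 1
x_1 = 2.2500, f(x_1) = 21.347406, coefficient = 2
x_2 = 2.7500, f(x_2) = 43.017238, coefficient = 1

I ≈ (0.500000/2) × 95.782604 = 23.945651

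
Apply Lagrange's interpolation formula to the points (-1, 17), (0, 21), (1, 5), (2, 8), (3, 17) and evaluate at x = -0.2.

Lagrange interpolation formula:
P(x) = Σ yᵢ × Lᵢ(x)
where Lᵢ(x) = Π_{j≠i} (x - xⱼ)/(xᵢ - xⱼ)

L_0(-0.2) = (-0.2 - 0)/(-1 - 0) × (-0.2 - 1)/(-1 - 1) × (-0.2 - 2)/(-1 - 2) × (-0.2 - 3)/(-1 - 3) = 0.070400
L_1(-0.2) = (-0.2 - (-1))/(0 - (-1)) × (-0.2 - 1)/(0 - 1) × (-0.2 - 2)/(0 - 2) × (-0.2 - 3)/(0 - 3) = 1.126400
L_2(-0.2) = (-0.2 - (-1))/(1 - (-1)) × (-0.2 - 0)/(1 - 0) × (-0.2 - 2)/(1 - 2) × (-0.2 - 3)/(1 - 3) = -0.281600
L_3(-0.2) = (-0.2 - (-1))/(2 - (-1)) × (-0.2 - 0)/(2 - 0) × (-0.2 - 1)/(2 - 1) × (-0.2 - 3)/(2 - 3) = 0.102400
L_4(-0.2) = (-0.2 - (-1))/(3 - (-1)) × (-0.2 - 0)/(3 - 0) × (-0.2 - 1)/(3 - 1) × (-0.2 - 2)/(3 - 2) = -0.017600

P(-0.2) = 17×L_0(-0.2) + 21×L_1(-0.2) + 5×L_2(-0.2) + 8×L_3(-0.2) + 17×L_4(-0.2)
P(-0.2) = 23.963200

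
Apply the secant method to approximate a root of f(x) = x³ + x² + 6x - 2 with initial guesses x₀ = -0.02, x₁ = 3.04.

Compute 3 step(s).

f(x) = x³ + x² + 6x - 2
x₀ = -0.02, x₁ = 3.04

Secant formula: x_{n+1} = x_n - f(x_n)(x_n - x_{n-1})/(f(x_n) - f(x_{n-1}))

Iteration 1:
  f(-0.020000) = -2.119608
  f(3.040000) = 53.576064
  x_2 = 3.040000 - 53.576064×(3.040000 - (-0.020000))/(53.576064 - (-2.119608))
       = 0.096454
Iteration 2:
  f(3.040000) = 53.576064
  f(0.096454) = -1.411073
  x_3 = 0.096454 - (-1.411073)×(0.096454 - 3.040000)/(-1.411073 - 53.576064)
       = 0.171991
Iteration 3:
  f(0.096454) = -1.411073
  f(0.171991) = -0.933384
  x_4 = 0.171991 - (-0.933384)×(0.171991 - 0.096454)/(-0.933384 - (-1.411073))
       = 0.319587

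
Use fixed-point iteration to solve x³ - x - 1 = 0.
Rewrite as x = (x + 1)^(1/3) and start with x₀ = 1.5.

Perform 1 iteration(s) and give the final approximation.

Equation: x³ - x - 1 = 0
Fixed-point form: x = (x + 1)^(1/3)
x₀ = 1.5

x_1 = g(1.500000) = 1.357209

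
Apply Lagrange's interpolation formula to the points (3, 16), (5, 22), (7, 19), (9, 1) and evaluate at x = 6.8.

Lagrange interpolation formula:
P(x) = Σ yᵢ × Lᵢ(x)
where Lᵢ(x) = Π_{j≠i} (x - xⱼ)/(xᵢ - xⱼ)

L_0(6.8) = (6.8 - 5)/(3 - 5) × (6.8 - 7)/(3 - 7) × (6.8 - 9)/(3 - 9) = -0.016500
L_1(6.8) = (6.8 - 3)/(5 - 3) × (6.8 - 7)/(5 - 7) × (6.8 - 9)/(5 - 9) = 0.104500
L_2(6.8) = (6.8 - 3)/(7 - 3) × (6.8 - 5)/(7 - 5) × (6.8 - 9)/(7 - 9) = 0.940500
L_3(6.8) = (6.8 - 3)/(9 - 3) × (6.8 - 5)/(9 - 5) × (6.8 - 7)/(9 - 7) = -0.028500

P(6.8) = 16×L_0(6.8) + 22×L_1(6.8) + 19×L_2(6.8) + 1×L_3(6.8)
P(6.8) = 19.876000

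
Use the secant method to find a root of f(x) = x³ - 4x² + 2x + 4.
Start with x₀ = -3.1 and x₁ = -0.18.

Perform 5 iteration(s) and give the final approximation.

f(x) = x³ - 4x² + 2x + 4
x₀ = -3.1, x₁ = -0.18

Secant formula: x_{n+1} = x_n - f(x_n)(x_n - x_{n-1})/(f(x_n) - f(x_{n-1}))

Iteration 1:
  f(-3.100000) = -70.431000
  f(-0.180000) = 3.504568
  x_2 = -0.180000 - 3.504568×(-0.180000 - (-3.100000))/(3.504568 - (-70.431000))
       = -0.318409
Iteration 2:
  f(-0.180000) = 3.504568
  f(-0.318409) = 2.925364
  x_3 = -0.318409 - 2.925364×(-0.318409 - (-0.180000))/(2.925364 - 3.504568)
       = -1.017465
Iteration 3:
  f(-0.318409) = 2.925364
  f(-1.017465) = -3.229187
  x_4 = -1.017465 - (-3.229187)×(-1.017465 - (-0.318409))/(-3.229187 - 2.925364)
       = -0.650682
Iteration 4:
  f(-1.017465) = -3.229187
  f(-0.650682) = 0.729595
  x_5 = -0.650682 - 0.729595×(-0.650682 - (-1.017465))/(0.729595 - (-3.229187))
       = -0.718280
Iteration 5:
  f(-0.650682) = 0.729595
  f(-0.718280) = 0.129160
  x_6 = -0.718280 - 0.129160×(-0.718280 - (-0.650682))/(0.129160 - 0.729595)
       = -0.732820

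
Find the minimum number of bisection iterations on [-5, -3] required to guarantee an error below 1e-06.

We need (b-a)/2^n ≤ 1e-06
(-3 - (-5))/2^n ≤ 1e-06
2/2^n ≤ 1e-06
2^n ≥ 2000000
n ≥ log₂(2000000) = 20.93
n ≥ 21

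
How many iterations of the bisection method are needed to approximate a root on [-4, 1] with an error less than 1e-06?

We need (b-a)/2^n ≤ 1e-06
(1 - (-4))/2^n ≤ 1e-06
5/2^n ≤ 1e-06
2^n ≥ 5000000
n ≥ log₂(5000000) = 22.25
n ≥ 23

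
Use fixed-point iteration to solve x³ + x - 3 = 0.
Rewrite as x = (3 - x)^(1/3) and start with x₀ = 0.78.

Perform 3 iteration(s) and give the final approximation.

Equation: x³ + x - 3 = 0
Fixed-point form: x = (3 - x)^(1/3)
x₀ = 0.78

x_1 = g(0.780000) = 1.304521
x_2 = g(1.304521) = 1.192424
x_3 = g(1.192424) = 1.218145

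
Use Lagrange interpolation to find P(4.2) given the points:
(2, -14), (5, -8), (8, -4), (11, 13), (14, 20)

Lagrange interpolation formula:
P(x) = Σ yᵢ × Lᵢ(x)
where Lᵢ(x) = Π_{j≠i} (x - xⱼ)/(xᵢ - xⱼ)

L_0(4.2) = (4.2 - 5)/(2 - 5) × (4.2 - 8)/(2 - 8) × (4.2 - 11)/(2 - 11) × (4.2 - 14)/(2 - 14) = 0.104211
L_1(4.2) = (4.2 - 2)/(5 - 2) × (4.2 - 8)/(5 - 8) × (4.2 - 11)/(5 - 11) × (4.2 - 14)/(5 - 14) = 1.146318
L_2(4.2) = (4.2 - 2)/(8 - 2) × (4.2 - 5)/(8 - 5) × (4.2 - 11)/(8 - 11) × (4.2 - 14)/(8 - 14) = -0.361995
L_3(4.2) = (4.2 - 2)/(11 - 2) × (4.2 - 5)/(11 - 5) × (4.2 - 8)/(11 - 8) × (4.2 - 14)/(11 - 14) = 0.134861
L_4(4.2) = (4.2 - 2)/(14 - 2) × (4.2 - 5)/(14 - 5) × (4.2 - 8)/(14 - 8) × (4.2 - 11)/(14 - 11) = -0.023394

P(4.2) = (-14)×L_0(4.2) + (-8)×L_1(4.2) + (-4)×L_2(4.2) + 13×L_3(4.2) + 20×L_4(4.2)
P(4.2) = -7.896204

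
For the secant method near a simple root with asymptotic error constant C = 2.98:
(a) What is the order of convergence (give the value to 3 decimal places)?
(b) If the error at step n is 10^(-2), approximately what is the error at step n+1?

(a) Secant method has superlinear convergence with order φ = (1+√5)/2 ≈ 1.618.
    This means |e_{n+1}| ≈ C|e_n|^1.618.

(b) With |e_n| = 10^(-2) and C = 2.98:
    |e_{n+1}| ≈ 2.98 × (10^(-2))^1.618 = 2.98 × 10^(-3.24)

(a) ≈ 1.618 (golden ratio); (b) |e_{n+1}| ≈ 1.730e-03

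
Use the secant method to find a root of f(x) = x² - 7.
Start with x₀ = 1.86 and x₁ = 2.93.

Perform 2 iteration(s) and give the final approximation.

f(x) = x² - 7
x₀ = 1.86, x₁ = 2.93

Secant formula: x_{n+1} = x_n - f(x_n)(x_n - x_{n-1})/(f(x_n) - f(x_{n-1}))

Iteration 1:
  f(1.860000) = -3.540400
  f(2.930000) = 1.584900
  x_2 = 2.930000 - 1.584900×(2.930000 - 1.860000)/(1.584900 - (-3.540400))
       = 2.599123
Iteration 2:
  f(2.930000) = 1.584900
  f(2.599123) = -0.244559
  x_3 = 2.599123 - (-0.244559)×(2.599123 - 2.930000)/(-0.244559 - 1.584900)
       = 2.643354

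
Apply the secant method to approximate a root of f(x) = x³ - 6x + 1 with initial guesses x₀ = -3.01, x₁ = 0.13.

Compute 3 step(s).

f(x) = x³ - 6x + 1
x₀ = -3.01, x₁ = 0.13

Secant formula: x_{n+1} = x_n - f(x_n)(x_n - x_{n-1})/(f(x_n) - f(x_{n-1}))

Iteration 1:
  f(-3.010000) = -8.210901
  f(0.130000) = 0.222197
  x_2 = 0.130000 - 0.222197×(0.130000 - (-3.010000))/(0.222197 - (-8.210901))
       = 0.047267
Iteration 2:
  f(0.130000) = 0.222197
  f(0.047267) = 0.716506
  x_3 = 0.047267 - 0.716506×(0.047267 - 0.130000)/(0.716506 - 0.222197)
       = 0.167190
Iteration 3:
  f(0.047267) = 0.716506
  f(0.167190) = 0.001536
  x_4 = 0.167190 - 0.001536×(0.167190 - 0.047267)/(0.001536 - 0.716506)
       = 0.167447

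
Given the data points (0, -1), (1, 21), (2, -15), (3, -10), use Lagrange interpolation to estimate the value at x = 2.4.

Lagrange interpolation formula:
P(x) = Σ yᵢ × Lᵢ(x)
where Lᵢ(x) = Π_{j≠i} (x - xⱼ)/(xᵢ - xⱼ)

L_0(2.4) = (2.4 - 1)/(0 - 1) × (2.4 - 2)/(0 - 2) × (2.4 - 3)/(0 - 3) = 0.056000
L_1(2.4) = (2.4 - 0)/(1 - 0) × (2.4 - 2)/(1 - 2) × (2.4 - 3)/(1 - 3) = -0.288000
L_2(2.4) = (2.4 - 0)/(2 - 0) × (2.4 - 1)/(2 - 1) × (2.4 - 3)/(2 - 3) = 1.008000
L_3(2.4) = (2.4 - 0)/(3 - 0) × (2.4 - 1)/(3 - 1) × (2.4 - 2)/(3 - 2) = 0.224000

P(2.4) = (-1)×L_0(2.4) + 21×L_1(2.4) + (-15)×L_2(2.4) + (-10)×L_3(2.4)
P(2.4) = -23.464000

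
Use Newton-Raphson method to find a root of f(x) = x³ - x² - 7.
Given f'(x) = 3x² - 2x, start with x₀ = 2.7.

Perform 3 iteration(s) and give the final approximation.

f(x) = x³ - x² - 7
f'(x) = 3x² - 2x
x₀ = 2.7

Newton-Raphson formula: x_{n+1} = x_n - f(x_n)/f'(x_n)

Iteration 1:
  f(2.700000) = 5.393000
  f'(2.700000) = 16.470000
  x_1 = 2.700000 - 5.393000/16.470000 = 2.372556
Iteration 2:
  f(2.372556) = 0.726150
  f'(2.372556) = 12.141956
  x_2 = 2.372556 - 0.726150/12.141956 = 2.312751
Iteration 3:
  f(2.312751) = 0.021667
  f'(2.312751) = 11.420951
  x_3 = 2.312751 - 0.021667/11.420951 = 2.310854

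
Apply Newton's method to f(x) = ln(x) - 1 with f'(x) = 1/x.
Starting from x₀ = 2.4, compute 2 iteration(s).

f(x) = ln(x) - 1
f'(x) = 1/x
x₀ = 2.4

Newton-Raphson formula: x_{n+1} = x_n - f(x_n)/f'(x_n)

Iteration 1:
  f(2.400000) = -0.124531
  f'(2.400000) = 0.416667
  x_1 = 2.400000 - (-0.124531)/0.416667 = 2.698875
Iteration 2:
  f(2.698875) = -0.007165
  f'(2.698875) = 0.370525
  x_2 = 2.698875 - (-0.007165)/0.370525 = 2.718212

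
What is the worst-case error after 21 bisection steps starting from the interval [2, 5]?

Bisection error bound: |error| ≤ (b-a)/2^n
|error| ≤ (5 - 2)/2^21 = 3/2^21
|error| ≤ 0.0000014305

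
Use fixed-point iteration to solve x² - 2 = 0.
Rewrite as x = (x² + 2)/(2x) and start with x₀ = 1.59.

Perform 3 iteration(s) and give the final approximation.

Equation: x² - 2 = 0
Fixed-point form: x = (x² + 2)/(2x)
x₀ = 1.59

x_1 = g(1.590000) = 1.423931
x_2 = g(1.423931) = 1.414247
x_3 = g(1.414247) = 1.414214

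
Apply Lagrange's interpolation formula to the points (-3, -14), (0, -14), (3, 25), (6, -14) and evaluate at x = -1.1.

Lagrange interpolation formula:
P(x) = Σ yᵢ × Lᵢ(x)
where Lᵢ(x) = Π_{j≠i} (x - xⱼ)/(xᵢ - xⱼ)

L_0(-1.1) = (-1.1 - 0)/(-3 - 0) × (-1.1 - 3)/(-3 - 3) × (-1.1 - 6)/(-3 - 6) = 0.197660
L_1(-1.1) = (-1.1 - (-3))/(0 - (-3)) × (-1.1 - 3)/(0 - 3) × (-1.1 - 6)/(0 - 6) = 1.024241
L_2(-1.1) = (-1.1 - (-3))/(3 - (-3)) × (-1.1 - 0)/(3 - 0) × (-1.1 - 6)/(3 - 6) = -0.274796
L_3(-1.1) = (-1.1 - (-3))/(6 - (-3)) × (-1.1 - 0)/(6 - 0) × (-1.1 - 3)/(6 - 3) = 0.052895

P(-1.1) = (-14)×L_0(-1.1) + (-14)×L_1(-1.1) + 25×L_2(-1.1) + (-14)×L_3(-1.1)
P(-1.1) = -24.717056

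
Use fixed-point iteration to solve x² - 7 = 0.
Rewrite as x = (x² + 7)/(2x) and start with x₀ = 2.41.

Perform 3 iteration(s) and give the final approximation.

Equation: x² - 7 = 0
Fixed-point form: x = (x² + 7)/(2x)
x₀ = 2.41

x_1 = g(2.410000) = 2.657282
x_2 = g(2.657282) = 2.645776
x_3 = g(2.645776) = 2.645751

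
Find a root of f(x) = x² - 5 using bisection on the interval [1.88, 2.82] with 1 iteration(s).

f(x) = x² - 5
Initial interval: [1.88, 2.82]

Iteration 1:
  c_1 = (1.880000 + 2.820000)/2 = 2.350000
  f(c_1) = f(2.350000) = 0.522500
  f(a) × f(c) < 0, new interval: [1.880000, 2.350000]

After 1 iteration(s), the approximation is c_1 = 2.350000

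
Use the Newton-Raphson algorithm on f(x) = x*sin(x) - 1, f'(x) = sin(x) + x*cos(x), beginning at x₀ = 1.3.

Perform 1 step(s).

f(x) = x*sin(x) - 1
f'(x) = sin(x) + x*cos(x)
x₀ = 1.3

Newton-Raphson formula: x_{n+1} = x_n - f(x_n)/f'(x_n)

Iteration 1:
  f(1.300000) = 0.252626
  f'(1.300000) = 1.311307
  x_1 = 1.300000 - 0.252626/1.311307 = 1.107348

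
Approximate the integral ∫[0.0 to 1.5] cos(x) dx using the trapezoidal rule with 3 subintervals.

f(x) = cos(x)
a = 0.0, b = 1.5, n = 3
h = (b - a)/n = 0.500000

Trapezoidal rule: (h/2)[f(x₀) + 2f(x₁) + 2f(x₂) + ... + f(xₙ)]

x_0 = 0.0000, f(x_0) = 1.000000, coefficient = 1
x_1 = 0.5000, f(x_1) = 0.877583, coefficient = 2
x_2 = 1.0000, f(x_2) = 0.540302, coefficient = 2
x_3 = 1.5000, f(x_3) = 0.070737, coefficient = 1

I ≈ (0.500000/2) × 3.906507 = 0.976627
Exact value: 0.997495
Error: 0.020868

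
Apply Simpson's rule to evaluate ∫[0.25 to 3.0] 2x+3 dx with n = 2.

f(x) = 2x+3
a = 0.25, b = 3.0, n = 2
h = (b - a)/n = 1.375000

Simpson's rule: (h/3)[f(x₀) + 4f(x₁) + 2f(x₂) + ... + f(xₙ)]

x_0 = 0.2500, f(x_0) = 3.500000, coefficient = 1
x_1 = 1.6250, f(x_1) = 6.250000, coefficient = 4
x_2 = 3.0000, f(x_2) = 9.000000, coefficient = 1

I ≈ (1.375000/3) × 37.500000 = 17.187500
Exact value: 17.187500
Error: 0.000000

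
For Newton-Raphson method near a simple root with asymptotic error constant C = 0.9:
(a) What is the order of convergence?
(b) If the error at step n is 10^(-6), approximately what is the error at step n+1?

(a) Newton-Raphson has quadratic (order 2) convergence near simple roots.
    This means |e_{n+1}| ≈ C|e_n|².

(b) With |e_n| = 10^(-6) and C = 0.9:
    |e_{n+1}| ≈ 0.9 × (10^(-6))² = 0.9 × 10^(-12)

(a) 2 (quadratic); (b) |e_{n+1}| ≈ 9.000e-13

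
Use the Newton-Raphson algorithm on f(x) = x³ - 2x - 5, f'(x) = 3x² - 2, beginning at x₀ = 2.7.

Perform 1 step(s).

f(x) = x³ - 2x - 5
f'(x) = 3x² - 2
x₀ = 2.7

Newton-Raphson formula: x_{n+1} = x_n - f(x_n)/f'(x_n)

Iteration 1:
  f(2.700000) = 9.283000
  f'(2.700000) = 19.870000
  x_1 = 2.700000 - 9.283000/19.870000 = 2.232813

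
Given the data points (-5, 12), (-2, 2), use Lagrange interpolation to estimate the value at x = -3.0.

Lagrange interpolation formula:
P(x) = Σ yᵢ × Lᵢ(x)
where Lᵢ(x) = Π_{j≠i} (x - xⱼ)/(xᵢ - xⱼ)

L_0(-3.0) = (-3.0 - (-2))/(-5 - (-2)) = 0.333333
L_1(-3.0) = (-3.0 - (-5))/(-2 - (-5)) = 0.666667

P(-3.0) = 12×L_0(-3.0) + 2×L_1(-3.0)
P(-3.0) = 5.333333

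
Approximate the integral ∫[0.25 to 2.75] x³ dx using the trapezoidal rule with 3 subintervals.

f(x) = x³
a = 0.25, b = 2.75, n = 3
h = (b - a)/n = 0.833333

Trapezoidal rule: (h/2)[f(x₀) + 2f(x₁) + 2f(x₂) + ... + f(xₙ)]

x_0 = 0.2500, f(x_0) = 0.015625, coefficient = 1
x_1 = 1.0833, f(x_1) = 1.271412, coefficient = 2
x_2 = 1.9167, f(x_2) = 7.041088, coefficient = 2
x_3 = 2.7500, f(x_3) = 20.796875, coefficient = 1

I ≈ (0.833333/2) × 37.437500 = 15.598958
Exact value: 14.296875
Error: 1.302083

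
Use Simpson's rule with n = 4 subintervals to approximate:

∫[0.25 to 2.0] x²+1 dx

f(x) = x²+1
a = 0.25, b = 2.0, n = 4
h = (b - a)/n = 0.437500

Simpson's rule: (h/3)[f(x₀) + 4f(x₁) + 2f(x₂) + ... + f(xₙ)]

x_0 = 0.2500, f(x_0) = 1.062500, coefficient = 1
x_1 = 0.6875, f(x_1) = 1.472656, coefficient = 4
x_2 = 1.1250, f(x_2) = 2.265625, coefficient = 2
x_3 = 1.5625, f(x_3) = 3.441406, coefficient = 4
x_4 = 2.0000, f(x_4) = 5.000000, coefficient = 1

I ≈ (0.437500/3) × 30.250000 = 4.411458
Exact value: 4.411458
Error: 0.000000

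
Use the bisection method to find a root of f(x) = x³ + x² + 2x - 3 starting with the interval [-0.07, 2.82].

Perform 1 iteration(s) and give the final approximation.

f(x) = x³ + x² + 2x - 3
Initial interval: [-0.07, 2.82]

Iteration 1:
  c_1 = (-0.070000 + 2.820000)/2 = 1.375000
  f(c_1) = f(1.375000) = 4.240234
  f(a) × f(c) < 0, new interval: [-0.070000, 1.375000]

After 1 iteration(s), the approximation is c_1 = 1.375000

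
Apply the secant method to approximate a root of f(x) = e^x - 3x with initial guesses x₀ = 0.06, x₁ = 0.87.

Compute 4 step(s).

f(x) = e^x - 3x
x₀ = 0.06, x₁ = 0.87

Secant formula: x_{n+1} = x_n - f(x_n)(x_n - x_{n-1})/(f(x_n) - f(x_{n-1}))

Iteration 1:
  f(0.060000) = 0.881837
  f(0.870000) = -0.223089
  x_2 = 0.870000 - (-0.223089)×(0.870000 - 0.060000)/(-0.223089 - 0.881837)
       = 0.706458
Iteration 2:
  f(0.870000) = -0.223089
  f(0.706458) = -0.092574
  x_3 = 0.706458 - (-0.092574)×(0.706458 - 0.870000)/(-0.092574 - (-0.223089))
       = 0.590457
Iteration 3:
  f(0.706458) = -0.092574
  f(0.590457) = 0.033441
  x_4 = 0.590457 - 0.033441×(0.590457 - 0.706458)/(0.033441 - (-0.092574))
       = 0.621241
Iteration 4:
  f(0.590457) = 0.033441
  f(0.621241) = -0.002487
  x_5 = 0.621241 - (-0.002487)×(0.621241 - 0.590457)/(-0.002487 - 0.033441)
       = 0.619110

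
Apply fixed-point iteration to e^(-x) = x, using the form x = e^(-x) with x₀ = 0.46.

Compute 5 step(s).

Equation: e^(-x) = x
Fixed-point form: x = e^(-x)
x₀ = 0.46

x_1 = g(0.460000) = 0.631284
x_2 = g(0.631284) = 0.531909
x_3 = g(0.531909) = 0.587483
x_4 = g(0.587483) = 0.555724
x_5 = g(0.555724) = 0.573657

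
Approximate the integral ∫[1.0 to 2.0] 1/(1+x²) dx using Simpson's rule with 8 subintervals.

f(x) = 1/(1+x²)
a = 1.0, b = 2.0, n = 8
h = (b - a)/n = 0.125000

Simpson's rule: (h/3)[f(x₀) + 4f(x₁) + 2f(x₂) + ... + f(xₙ)]

x_0 = 1.0000, f(x_0) = 0.500000, coefficient = 1
x_1 = 1.1250, f(x_1) = 0.441379, coefficient = 4
x_2 = 1.2500, f(x_2) = 0.390244, coefficient = 2
x_3 = 1.3750, f(x_3) = 0.345946, coefficient = 4
x_4 = 1.5000, f(x_4) = 0.307692, coefficient = 2
x_5 = 1.6250, f(x_5) = 0.274678, coefficient = 4
x_6 = 1.7500, f(x_6) = 0.246154, coefficient = 2
x_7 = 1.8750, f(x_7) = 0.221453, coefficient = 4
x_8 = 2.0000, f(x_8) = 0.200000, coefficient = 1

I ≈ (0.125000/3) × 7.722007 = 0.321750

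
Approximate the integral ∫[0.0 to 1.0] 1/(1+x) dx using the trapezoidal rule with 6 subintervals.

f(x) = 1/(1+x)
a = 0.0, b = 1.0, n = 6
h = (b - a)/n = 0.166667

Trapezoidal rule: (h/2)[f(x₀) + 2f(x₁) + 2f(x₂) + ... + f(xₙ)]

x_0 = 0.0000, f(x_0) = 1.000000, coefficient = 1
x_1 = 0.1667, f(x_1) = 0.857143, coefficient = 2
x_2 = 0.3333, f(x_2) = 0.750000, coefficient = 2
x_3 = 0.5000, f(x_3) = 0.666667, coefficient = 2
x_4 = 0.6667, f(x_4) = 0.600000, coefficient = 2
x_5 = 0.8333, f(x_5) = 0.545455, coefficient = 2
x_6 = 1.0000, f(x_6) = 0.500000, coefficient = 1

I ≈ (0.166667/2) × 8.338528 = 0.694877
Exact value: 0.693147
Error: 0.001730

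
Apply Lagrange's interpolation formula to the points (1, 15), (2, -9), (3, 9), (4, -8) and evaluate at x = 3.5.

Lagrange interpolation formula:
P(x) = Σ yᵢ × Lᵢ(x)
where Lᵢ(x) = Π_{j≠i} (x - xⱼ)/(xᵢ - xⱼ)

L_0(3.5) = (3.5 - 2)/(1 - 2) × (3.5 - 3)/(1 - 3) × (3.5 - 4)/(1 - 4) = 0.062500
L_1(3.5) = (3.5 - 1)/(2 - 1) × (3.5 - 3)/(2 - 3) × (3.5 - 4)/(2 - 4) = -0.312500
L_2(3.5) = (3.5 - 1)/(3 - 1) × (3.5 - 2)/(3 - 2) × (3.5 - 4)/(3 - 4) = 0.937500
L_3(3.5) = (3.5 - 1)/(4 - 1) × (3.5 - 2)/(4 - 2) × (3.5 - 3)/(4 - 3) = 0.312500

P(3.5) = 15×L_0(3.5) + (-9)×L_1(3.5) + 9×L_2(3.5) + (-8)×L_3(3.5)
P(3.5) = 9.687500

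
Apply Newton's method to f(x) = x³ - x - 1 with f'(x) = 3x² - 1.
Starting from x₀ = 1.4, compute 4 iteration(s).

f(x) = x³ - x - 1
f'(x) = 3x² - 1
x₀ = 1.4

Newton-Raphson formula: x_{n+1} = x_n - f(x_n)/f'(x_n)

Iteration 1:
  f(1.400000) = 0.344000
  f'(1.400000) = 4.880000
  x_1 = 1.400000 - 0.344000/4.880000 = 1.329508
Iteration 2:
  f(1.329508) = 0.020520
  f'(1.329508) = 4.302776
  x_2 = 1.329508 - 0.020520/4.302776 = 1.324739
Iteration 3:
  f(1.324739) = 0.000091
  f'(1.324739) = 4.264802
  x_3 = 1.324739 - 0.000091/4.264802 = 1.324718
Iteration 4:
  f(1.324718) = 0.000000
  f'(1.324718) = 4.264633
  x_4 = 1.324718 - 0.000000/4.264633 = 1.324718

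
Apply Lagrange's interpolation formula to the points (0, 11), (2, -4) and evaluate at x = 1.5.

Lagrange interpolation formula:
P(x) = Σ yᵢ × Lᵢ(x)
where Lᵢ(x) = Π_{j≠i} (x - xⱼ)/(xᵢ - xⱼ)

L_0(1.5) = (1.5 - 2)/(0 - 2) = 0.250000
L_1(1.5) = (1.5 - 0)/(2 - 0) = 0.750000

P(1.5) = 11×L_0(1.5) + (-4)×L_1(1.5)
P(1.5) = -0.250000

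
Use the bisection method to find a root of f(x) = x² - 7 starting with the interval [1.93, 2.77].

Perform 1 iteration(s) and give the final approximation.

f(x) = x² - 7
Initial interval: [1.93, 2.77]

Iteration 1:
  c_1 = (1.930000 + 2.770000)/2 = 2.350000
  f(c_1) = f(2.350000) = -1.477500
  f(a) × f(c) ≥ 0, new interval: [2.350000, 2.770000]

After 1 iteration(s), the approximation is c_1 = 2.350000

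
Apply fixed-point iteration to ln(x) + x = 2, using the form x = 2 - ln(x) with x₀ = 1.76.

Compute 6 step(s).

Equation: ln(x) + x = 2
Fixed-point form: x = 2 - ln(x)
x₀ = 1.76

x_1 = g(1.760000) = 1.434686
x_2 = g(1.434686) = 1.639054
x_3 = g(1.639054) = 1.505881
x_4 = g(1.505881) = 1.590622
x_5 = g(1.590622) = 1.535875
x_6 = g(1.535875) = 1.570900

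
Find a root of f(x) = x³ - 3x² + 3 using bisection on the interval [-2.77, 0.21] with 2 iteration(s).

f(x) = x³ - 3x² + 3
Initial interval: [-2.77, 0.21]

Iteration 1:
  c_1 = (-2.770000 + 0.210000)/2 = -1.280000
  f(c_1) = f(-1.280000) = -4.012352
  f(a) × f(c) ≥ 0, new interval: [-1.280000, 0.210000]
Iteration 2:
  c_2 = (-1.280000 + 0.210000)/2 = -0.535000
  f(c_2) = f(-0.535000) = 1.988195
  f(a) × f(c) < 0, new interval: [-1.280000, -0.535000]

After 2 iteration(s), the approximation is c_2 = -0.535000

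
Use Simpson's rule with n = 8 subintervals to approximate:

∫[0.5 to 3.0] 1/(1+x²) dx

f(x) = 1/(1+x²)
a = 0.5, b = 3.0, n = 8
h = (b - a)/n = 0.312500

Simpson's rule: (h/3)[f(x₀) + 4f(x₁) + 2f(x₂) + ... + f(xₙ)]

x_0 = 0.5000, f(x_0) = 0.800000, coefficient = 1
x_1 = 0.8125, f(x_1) = 0.602353, coefficient = 4
x_2 = 1.1250, f(x_2) = 0.441379, coefficient = 2
x_3 = 1.4375, f(x_3) = 0.326115, coefficient = 4
x_4 = 1.7500, f(x_4) = 0.246154, coefficient = 2
x_5 = 2.0625, f(x_5) = 0.190335, coefficient = 4
x_6 = 2.3750, f(x_6) = 0.150588, coefficient = 2
x_7 = 2.6875, f(x_7) = 0.121615, coefficient = 4
x_8 = 3.0000, f(x_8) = 0.100000, coefficient = 1

I ≈ (0.312500/3) × 7.537912 = 0.785199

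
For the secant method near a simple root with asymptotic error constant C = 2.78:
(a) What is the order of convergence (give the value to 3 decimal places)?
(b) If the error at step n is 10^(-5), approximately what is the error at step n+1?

(a) Secant method has superlinear convergence with order φ = (1+√5)/2 ≈ 1.618.
    This means |e_{n+1}| ≈ C|e_n|^1.618.

(b) With |e_n| = 10^(-5) and C = 2.78:
    |e_{n+1}| ≈ 2.78 × (10^(-5))^1.618 = 2.78 × 10^(-8.09)

(a) ≈ 1.618 (golden ratio); (b) |e_{n+1}| ≈ 2.259e-08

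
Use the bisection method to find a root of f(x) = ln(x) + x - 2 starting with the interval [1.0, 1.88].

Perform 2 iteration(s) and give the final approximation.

f(x) = ln(x) + x - 2
Initial interval: [1.0, 1.88]

Iteration 1:
  c_1 = (1.000000 + 1.880000)/2 = 1.440000
  f(c_1) = f(1.440000) = -0.195357
  f(a) × f(c) ≥ 0, new interval: [1.440000, 1.880000]
Iteration 2:
  c_2 = (1.440000 + 1.880000)/2 = 1.660000
  f(c_2) = f(1.660000) = 0.166818
  f(a) × f(c) < 0, new interval: [1.440000, 1.660000]

After 2 iteration(s), the approximation is c_2 = 1.660000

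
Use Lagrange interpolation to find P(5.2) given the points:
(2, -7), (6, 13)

Lagrange interpolation formula:
P(x) = Σ yᵢ × Lᵢ(x)
where Lᵢ(x) = Π_{j≠i} (x - xⱼ)/(xᵢ - xⱼ)

L_0(5.2) = (5.2 - 6)/(2 - 6) = 0.200000
L_1(5.2) = (5.2 - 2)/(6 - 2) = 0.800000

P(5.2) = (-7)×L_0(5.2) + 13×L_1(5.2)
P(5.2) = 9.000000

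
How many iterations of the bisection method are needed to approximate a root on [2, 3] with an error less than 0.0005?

We need (b-a)/2^n ≤ 0.0005
(3 - 2)/2^n ≤ 0.0005
1/2^n ≤ 0.0005
2^n ≥ 2000
n ≥ log₂(2000) = 10.97
n ≥ 11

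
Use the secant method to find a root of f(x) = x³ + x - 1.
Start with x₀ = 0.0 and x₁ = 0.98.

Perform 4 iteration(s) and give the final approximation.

f(x) = x³ + x - 1
x₀ = 0.0, x₁ = 0.98

Secant formula: x_{n+1} = x_n - f(x_n)(x_n - x_{n-1})/(f(x_n) - f(x_{n-1}))

Iteration 1:
  f(0.000000) = -1.000000
  f(0.980000) = 0.921192
  x_2 = 0.980000 - 0.921192×(0.980000 - 0.000000)/(0.921192 - (-1.000000))
       = 0.510100
Iteration 2:
  f(0.980000) = 0.921192
  f(0.510100) = -0.357171
  x_3 = 0.510100 - (-0.357171)×(0.510100 - 0.980000)/(-0.357171 - 0.921192)
       = 0.641389
Iteration 3:
  f(0.510100) = -0.357171
  f(0.641389) = -0.094757
  x_4 = 0.641389 - (-0.094757)×(0.641389 - 0.510100)/(-0.094757 - (-0.357171))
       = 0.688797
Iteration 4:
  f(0.641389) = -0.094757
  f(0.688797) = 0.015590
  x_5 = 0.688797 - 0.015590×(0.688797 - 0.641389)/(0.015590 - (-0.094757))
       = 0.682099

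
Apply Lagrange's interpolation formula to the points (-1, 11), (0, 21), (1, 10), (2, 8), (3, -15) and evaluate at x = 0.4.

Lagrange interpolation formula:
P(x) = Σ yᵢ × Lᵢ(x)
where Lᵢ(x) = Π_{j≠i} (x - xⱼ)/(xᵢ - xⱼ)

L_0(0.4) = (0.4 - 0)/(-1 - 0) × (0.4 - 1)/(-1 - 1) × (0.4 - 2)/(-1 - 2) × (0.4 - 3)/(-1 - 3) = -0.041600
L_1(0.4) = (0.4 - (-1))/(0 - (-1)) × (0.4 - 1)/(0 - 1) × (0.4 - 2)/(0 - 2) × (0.4 - 3)/(0 - 3) = 0.582400
L_2(0.4) = (0.4 - (-1))/(1 - (-1)) × (0.4 - 0)/(1 - 0) × (0.4 - 2)/(1 - 2) × (0.4 - 3)/(1 - 3) = 0.582400
L_3(0.4) = (0.4 - (-1))/(2 - (-1)) × (0.4 - 0)/(2 - 0) × (0.4 - 1)/(2 - 1) × (0.4 - 3)/(2 - 3) = -0.145600
L_4(0.4) = (0.4 - (-1))/(3 - (-1)) × (0.4 - 0)/(3 - 0) × (0.4 - 1)/(3 - 1) × (0.4 - 2)/(3 - 2) = 0.022400

P(0.4) = 11×L_0(0.4) + 21×L_1(0.4) + 10×L_2(0.4) + 8×L_3(0.4) + (-15)×L_4(0.4)
P(0.4) = 16.096000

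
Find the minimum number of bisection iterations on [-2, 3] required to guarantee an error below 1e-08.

We need (b-a)/2^n ≤ 1e-08
(3 - (-2))/2^n ≤ 1e-08
5/2^n ≤ 1e-08
2^n ≥ 500000000
n ≥ log₂(500000000) = 28.90
n ≥ 29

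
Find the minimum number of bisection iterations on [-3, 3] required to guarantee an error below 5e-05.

We need (b-a)/2^n ≤ 5e-05
(3 - (-3))/2^n ≤ 5e-05
6/2^n ≤ 5e-05
2^n ≥ 120000
n ≥ log₂(120000) = 16.87
n ≥ 17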